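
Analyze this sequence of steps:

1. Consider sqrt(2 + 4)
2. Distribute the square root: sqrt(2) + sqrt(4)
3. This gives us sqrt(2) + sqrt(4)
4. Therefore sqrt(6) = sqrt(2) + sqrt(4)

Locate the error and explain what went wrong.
Step 2: Distribute the square root: sqrt(2) + sqrt(4)

Step 2 incorrectly 'distributes' the square root over addition. The square root function does not distribute: sqrt(a + b) ≠ sqrt(a) + sqrt(b). In fact, sqrt(2 + 4) = sqrt(6) ≈ 2.4495, while sqrt(2) + sqrt(4) ≈ 3.4142.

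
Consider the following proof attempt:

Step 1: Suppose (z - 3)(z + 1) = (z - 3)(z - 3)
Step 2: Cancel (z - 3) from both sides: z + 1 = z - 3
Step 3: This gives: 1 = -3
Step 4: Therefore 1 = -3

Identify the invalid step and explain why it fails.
Step 2: Cancel (z - 3) from both sides: z + 1 = z - 3

Step 2 cancels (z - 3) from both sides. This is only valid if (z - 3) ≠ 0, i.e., z ≠ 3. When z = 3, both sides equal zero regardless of the other factors. The correct approach requires considering z = 3 as a separate case.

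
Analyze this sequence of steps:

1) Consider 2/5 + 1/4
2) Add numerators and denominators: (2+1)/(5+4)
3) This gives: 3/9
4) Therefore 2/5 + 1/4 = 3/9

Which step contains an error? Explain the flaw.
Step 2: Add numerators and denominators: (2+1)/(5+4)

Step 2 incorrectly adds fractions by separately adding numerators and denominators. This is wrong. The correct method requires a common denominator: 2/5 + 1/4 = (2×4 + 1×5)/(5×4) = 13/20 = 13/20. The method used gives 3/9, which is different.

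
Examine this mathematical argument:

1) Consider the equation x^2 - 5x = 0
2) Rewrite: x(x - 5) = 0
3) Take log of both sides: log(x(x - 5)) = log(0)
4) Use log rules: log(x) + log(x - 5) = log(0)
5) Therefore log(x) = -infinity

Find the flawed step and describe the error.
Step 3: Take log of both sides: log(x(x - 5)) = log(0)

Step 3 takes the logarithm of both sides, resulting in log(0) on the right side. The logarithm is only defined for positive numbers; log(0) is undefined (approaches negative infinity). This operation is invalid.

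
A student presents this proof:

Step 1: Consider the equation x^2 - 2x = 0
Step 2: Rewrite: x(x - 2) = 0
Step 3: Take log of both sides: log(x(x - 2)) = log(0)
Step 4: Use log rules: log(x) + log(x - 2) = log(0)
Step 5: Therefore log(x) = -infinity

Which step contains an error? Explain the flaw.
Step 3: Take log of both sides: log(x(x - 2)) = log(0)

Step 3 takes the logarithm of both sides, resulting in log(0) on the right side. The logarithm is only defined for positive numbers; log(0) is undefined (approaches negative infinity). This operation is invalid.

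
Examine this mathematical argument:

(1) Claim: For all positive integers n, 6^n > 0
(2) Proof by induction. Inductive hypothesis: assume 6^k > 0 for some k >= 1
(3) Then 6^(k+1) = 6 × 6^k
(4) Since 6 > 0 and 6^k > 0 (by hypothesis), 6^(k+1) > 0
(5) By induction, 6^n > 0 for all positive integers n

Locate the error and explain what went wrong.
Step 5: By induction, 6^n > 0 for all positive integers n

Step 5 concludes the proof by induction, but no base case was ever established. A valid induction proof requires: (1) a base case proving 6^1 > 0, and (2) an inductive step showing IF 6^k > 0 THEN 6^(k+1) > 0. Steps 2-4 correctly establish the inductive step, but without the base case the conclusion in step 5 does not follow.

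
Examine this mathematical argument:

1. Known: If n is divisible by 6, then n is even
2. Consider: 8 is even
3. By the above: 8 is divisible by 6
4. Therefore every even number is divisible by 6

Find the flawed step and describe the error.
Step 3: By the above: 8 is divisible by 6

Step 3 commits the fallacy of affirming the consequent. The known fact 'divisible by 6 → even' does NOT imply 'even → divisible by 6'. That would be the converse, which is false. For example, 8 is even but 8 ÷ 6 = 1.33, which is not an integer.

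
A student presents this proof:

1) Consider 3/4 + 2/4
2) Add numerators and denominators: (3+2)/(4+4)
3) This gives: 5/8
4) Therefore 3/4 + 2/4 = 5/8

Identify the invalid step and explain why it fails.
Step 2: Add numerators and denominators: (3+2)/(4+4)

Step 2 incorrectly adds fractions by separately adding numerators and denominators. This is wrong. The correct method requires a common denominator: 3/4 + 2/4 = (3×4 + 2×4)/(4×4) = 20/16 = 5/4. The method used gives 5/8, which is different.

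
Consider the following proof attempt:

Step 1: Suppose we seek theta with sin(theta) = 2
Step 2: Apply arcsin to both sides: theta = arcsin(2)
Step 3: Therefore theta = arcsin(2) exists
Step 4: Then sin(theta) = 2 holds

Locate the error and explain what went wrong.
Step 2: Apply arcsin to both sides: theta = arcsin(2)

Step 2 applies arcsin to 2. However, arcsin(x) is only defined for x in [-1, 1] because sin(theta) can only produce values in that range. Since |2| > 1, arcsin(2) is undefined. There is no angle whose sine equals 2.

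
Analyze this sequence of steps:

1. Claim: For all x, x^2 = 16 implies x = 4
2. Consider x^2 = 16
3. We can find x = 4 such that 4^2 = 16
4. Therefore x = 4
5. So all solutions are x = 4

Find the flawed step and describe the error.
Step 4: Therefore x = 4

Step 4 incorrectly concludes that x = 4 is the only solution. The proof shows that x = 4 is A solution (existence), but does not show it is the ONLY solution (uniqueness). In fact, x = -4 is also a solution since (-4)^2 = 16. Finding one solution doesn't prove there are no others.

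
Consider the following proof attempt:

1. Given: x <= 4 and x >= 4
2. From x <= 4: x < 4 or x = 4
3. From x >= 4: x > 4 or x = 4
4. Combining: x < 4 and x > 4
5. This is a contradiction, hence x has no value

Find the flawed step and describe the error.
Step 4: Combining: x < 4 and x > 4

Step 4 incorrectly combines the conditions. From x <= 4 and x >= 4, the intersection is x = 4. The error treats the 'or' cases as 'and' requirements. The correct conclusion is that x = 4 is the unique solution, not that no solution exists.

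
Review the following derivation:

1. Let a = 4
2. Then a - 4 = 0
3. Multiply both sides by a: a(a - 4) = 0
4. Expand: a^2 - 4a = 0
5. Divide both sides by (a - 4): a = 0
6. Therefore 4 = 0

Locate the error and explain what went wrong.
Step 5: Divide both sides by (a - 4): a = 0

Step 5 divides both sides by (a - 4). However, since a = 4, we have (a - 4) = 0. Division by zero is undefined, making this step invalid.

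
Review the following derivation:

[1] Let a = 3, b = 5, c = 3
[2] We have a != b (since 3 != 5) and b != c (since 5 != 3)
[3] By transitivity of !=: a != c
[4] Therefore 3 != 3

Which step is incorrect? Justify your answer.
Step 3: By transitivity of !=: a != c

Step 3 incorrectly applies transitivity to the '!=' relation. Transitivity states: if a R b and b R c, then a R c. However, '!=' is not transitive. Counterexample: 3 != 5 and 5 != 3, but 3 = 3 (both equal 3). Transitivity holds for relations like <, <=, =, but not for !=.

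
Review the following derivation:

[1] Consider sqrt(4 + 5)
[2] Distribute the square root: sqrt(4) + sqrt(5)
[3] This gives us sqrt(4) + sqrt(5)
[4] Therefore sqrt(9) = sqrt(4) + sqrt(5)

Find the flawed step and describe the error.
Step 2: Distribute the square root: sqrt(4) + sqrt(5)

Step 2 incorrectly 'distributes' the square root over addition. The square root function does not distribute: sqrt(a + b) ≠ sqrt(a) + sqrt(b). In fact, sqrt(4 + 5) = sqrt(9) ≈ 3.0000, while sqrt(4) + sqrt(5) ≈ 4.2361.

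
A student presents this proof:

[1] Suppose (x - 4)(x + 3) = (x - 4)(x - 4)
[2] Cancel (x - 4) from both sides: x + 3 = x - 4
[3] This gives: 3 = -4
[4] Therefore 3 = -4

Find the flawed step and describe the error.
Step 2: Cancel (x - 4) from both sides: x + 3 = x - 4

Step 2 cancels (x - 4) from both sides. This is only valid if (x - 4) ≠ 0, i.e., x ≠ 4. When x = 4, both sides equal zero regardless of the other factors. The correct approach requires considering x = 4 as a separate case.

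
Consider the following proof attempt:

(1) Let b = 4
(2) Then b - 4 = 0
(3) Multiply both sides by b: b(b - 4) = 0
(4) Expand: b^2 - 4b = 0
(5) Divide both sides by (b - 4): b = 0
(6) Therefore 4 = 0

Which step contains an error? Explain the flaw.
Step 5: Divide both sides by (b - 4): b = 0

Step 5 divides both sides by (b - 4). However, since b = 4, we have (b - 4) = 0. Division by zero is undefined, making this step invalid.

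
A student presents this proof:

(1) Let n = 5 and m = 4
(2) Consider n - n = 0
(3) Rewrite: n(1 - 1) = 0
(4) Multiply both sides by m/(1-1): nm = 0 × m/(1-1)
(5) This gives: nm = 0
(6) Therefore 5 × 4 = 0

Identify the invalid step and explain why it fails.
Step 4: Multiply both sides by m/(1-1): nm = 0 × m/(1-1)

Step 4 multiplies both sides by m/(1-1). However, 1-1 = 0, so this is multiplication by m/0, which is undefined. We cannot multiply by an undefined expression.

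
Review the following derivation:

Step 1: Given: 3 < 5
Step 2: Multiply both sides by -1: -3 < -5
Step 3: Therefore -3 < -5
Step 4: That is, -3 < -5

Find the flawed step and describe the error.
Step 2: Multiply both sides by -1: -3 < -5

Step 2 multiplies both sides by -1 but fails to reverse the inequality sign. When multiplying (or dividing) an inequality by a negative number, the direction must be reversed. Since 3 < 5, we should get -3 > -5, i.e., -3 > -5.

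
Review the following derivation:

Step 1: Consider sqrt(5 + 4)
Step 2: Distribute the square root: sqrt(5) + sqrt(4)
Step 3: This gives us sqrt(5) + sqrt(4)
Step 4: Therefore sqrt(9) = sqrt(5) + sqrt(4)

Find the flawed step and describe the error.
Step 2: Distribute the square root: sqrt(5) + sqrt(4)

Step 2 incorrectly 'distributes' the square root over addition. The square root function does not distribute: sqrt(a + b) ≠ sqrt(a) + sqrt(b). In fact, sqrt(5 + 4) = sqrt(9) ≈ 3.0000, while sqrt(5) + sqrt(4) ≈ 4.2361.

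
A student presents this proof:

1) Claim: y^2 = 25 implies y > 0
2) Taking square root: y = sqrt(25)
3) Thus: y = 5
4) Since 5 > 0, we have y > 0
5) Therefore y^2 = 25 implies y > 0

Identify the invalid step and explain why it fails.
Step 2: Taking square root: y = sqrt(25)

Step 2 takes the square root and assumes the positive root only. The equation y^2 = 25 actually has two solutions: y = 5 and y = -5. The proof silently assumes y > 0 without justification, then uses this assumption to conclude y > 0, which is circular. The counterexample y = -5 shows the claim is false.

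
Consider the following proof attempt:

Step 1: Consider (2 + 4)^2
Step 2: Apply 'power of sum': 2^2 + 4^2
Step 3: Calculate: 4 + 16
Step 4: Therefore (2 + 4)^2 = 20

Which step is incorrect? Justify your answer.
Step 2: Apply 'power of sum': 2^2 + 4^2

Step 2 incorrectly applies a non-existent rule '(a+b)^n = a^n + b^n'. This is false in general. The correct expansion uses the binomial theorem. The actual value is (2 + 4)^2 = 6^2 = 36, not 20.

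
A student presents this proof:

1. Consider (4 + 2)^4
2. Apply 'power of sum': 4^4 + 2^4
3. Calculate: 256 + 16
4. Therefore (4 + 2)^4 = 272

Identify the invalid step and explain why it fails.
Step 2: Apply 'power of sum': 4^4 + 2^4

Step 2 incorrectly applies a non-existent rule '(a+b)^n = a^n + b^n'. This is false in general. The correct expansion uses the binomial theorem. The actual value is (4 + 2)^4 = 6^4 = 1296, not 272.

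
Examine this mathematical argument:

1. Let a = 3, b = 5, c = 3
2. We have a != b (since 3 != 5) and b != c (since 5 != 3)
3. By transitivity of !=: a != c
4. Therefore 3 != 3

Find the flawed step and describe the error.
Step 3: By transitivity of !=: a != c

Step 3 incorrectly applies transitivity to the '!=' relation. Transitivity states: if a R b and b R c, then a R c. However, '!=' is not transitive. Counterexample: 3 != 5 and 5 != 3, but 3 = 3 (both equal 3). Transitivity holds for relations like <, <=, =, but not for !=.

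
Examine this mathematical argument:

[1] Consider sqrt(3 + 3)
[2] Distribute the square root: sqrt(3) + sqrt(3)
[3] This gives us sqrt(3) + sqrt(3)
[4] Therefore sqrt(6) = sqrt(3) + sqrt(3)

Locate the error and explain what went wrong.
Step 2: Distribute the square root: sqrt(3) + sqrt(3)

Step 2 incorrectly 'distributes' the square root over addition. The square root function does not distribute: sqrt(a + b) ≠ sqrt(a) + sqrt(b). In fact, sqrt(3 + 3) = sqrt(6) ≈ 2.4495, while sqrt(3) + sqrt(3) ≈ 3.4641.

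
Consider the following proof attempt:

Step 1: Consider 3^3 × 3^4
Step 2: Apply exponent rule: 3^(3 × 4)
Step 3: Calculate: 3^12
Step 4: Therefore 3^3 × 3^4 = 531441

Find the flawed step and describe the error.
Step 2: Apply exponent rule: 3^(3 × 4)

Step 2 incorrectly states that a^b × a^c = a^(b×c). The correct rule is a^b × a^c = a^(b+c). The actual value is 3^3 × 3^4 = 3^7 = 2187, not 3^12 = 531441.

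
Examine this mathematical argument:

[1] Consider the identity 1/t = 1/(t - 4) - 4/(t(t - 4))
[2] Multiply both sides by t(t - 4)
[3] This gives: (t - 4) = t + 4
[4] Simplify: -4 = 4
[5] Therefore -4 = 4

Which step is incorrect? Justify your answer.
Step 3: This gives: (t - 4) = t + 4

Step 3 makes a sign error when clearing denominators. Multiplying -4/(t(t - 4)) by t(t - 4) gives -4, not +4. The correct result is (t - 4) = t - 4, which is trivially true, not (t - 4) = t + 4. (Step 1 is a valid identity: 1/(t - 4) - 4/(t(t - 4)) = (t - 4)/(t(t - 4)) = 1/t.)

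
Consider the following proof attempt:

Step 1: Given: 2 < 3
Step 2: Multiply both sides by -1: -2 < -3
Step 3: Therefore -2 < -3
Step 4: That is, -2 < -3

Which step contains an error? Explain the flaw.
Step 2: Multiply both sides by -1: -2 < -3

Step 2 multiplies both sides by -1 but fails to reverse the inequality sign. When multiplying (or dividing) an inequality by a negative number, the direction must be reversed. Since 2 < 3, we should get -2 > -3, i.e., -2 > -3.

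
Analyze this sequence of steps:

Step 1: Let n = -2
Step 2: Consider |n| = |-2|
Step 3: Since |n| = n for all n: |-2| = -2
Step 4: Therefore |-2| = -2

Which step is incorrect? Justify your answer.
Step 3: Since |n| = n for all n: |-2| = -2

Step 3 incorrectly states that |n| = n for all n. The correct definition is |n| = n when n >= 0, and |n| = -n when n < 0. Since -2 < 0, we have |-2| = -(-2) = 2, not -2.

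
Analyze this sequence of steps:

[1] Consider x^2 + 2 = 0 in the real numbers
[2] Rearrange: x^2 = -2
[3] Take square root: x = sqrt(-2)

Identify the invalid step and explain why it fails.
Step 3: Take square root: x = sqrt(-2)

Step 3 takes the square root of -2, which is negative. In the real number system, the square root of a negative number is undefined. The equation x^2 + 2 = 0 has no real solutions. Square roots of negative numbers only exist in the complex numbers.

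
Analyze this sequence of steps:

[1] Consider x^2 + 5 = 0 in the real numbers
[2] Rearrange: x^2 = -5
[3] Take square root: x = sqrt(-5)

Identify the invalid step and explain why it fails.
Step 3: Take square root: x = sqrt(-5)

Step 3 takes the square root of -5, which is negative. In the real number system, the square root of a negative number is undefined. The equation x^2 + 5 = 0 has no real solutions. Square roots of negative numbers only exist in the complex numbers.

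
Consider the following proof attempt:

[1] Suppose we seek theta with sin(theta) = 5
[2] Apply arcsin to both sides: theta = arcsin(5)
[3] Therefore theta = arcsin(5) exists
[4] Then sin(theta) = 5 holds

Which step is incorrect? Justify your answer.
Step 2: Apply arcsin to both sides: theta = arcsin(5)

Step 2 applies arcsin to 5. However, arcsin(x) is only defined for x in [-1, 1] because sin(theta) can only produce values in that range. Since |5| > 1, arcsin(5) is undefined. There is no angle whose sine equals 5.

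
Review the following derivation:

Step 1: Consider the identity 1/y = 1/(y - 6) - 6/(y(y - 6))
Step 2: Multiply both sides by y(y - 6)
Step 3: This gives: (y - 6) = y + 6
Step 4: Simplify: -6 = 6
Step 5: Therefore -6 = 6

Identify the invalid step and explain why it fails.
Step 3: This gives: (y - 6) = y + 6

Step 3 makes a sign error when clearing denominators. Multiplying -6/(y(y - 6)) by y(y - 6) gives -6, not +6. The correct result is (y - 6) = y - 6, which is trivially true, not (y - 6) = y + 6. (Step 1 is a valid identity: 1/(y - 6) - 6/(y(y - 6)) = (y - 6)/(y(y - 6)) = 1/y.)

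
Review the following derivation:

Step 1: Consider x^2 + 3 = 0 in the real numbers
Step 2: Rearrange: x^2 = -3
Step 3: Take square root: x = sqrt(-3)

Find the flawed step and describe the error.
Step 3: Take square root: x = sqrt(-3)

Step 3 takes the square root of -3, which is negative. In the real number system, the square root of a negative number is undefined. The equation x^2 + 3 = 0 has no real solutions. Square roots of negative numbers only exist in the complex numbers.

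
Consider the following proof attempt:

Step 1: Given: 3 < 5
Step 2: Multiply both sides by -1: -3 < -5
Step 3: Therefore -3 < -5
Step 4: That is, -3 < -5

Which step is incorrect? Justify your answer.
Step 2: Multiply both sides by -1: -3 < -5

Step 2 multiplies both sides by -1 but fails to reverse the inequality sign. When multiplying (or dividing) an inequality by a negative number, the direction must be reversed. Since 3 < 5, we should get -3 > -5, i.e., -3 > -5.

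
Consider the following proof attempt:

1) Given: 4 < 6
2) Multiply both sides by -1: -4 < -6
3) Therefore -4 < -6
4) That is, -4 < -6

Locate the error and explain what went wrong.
Step 2: Multiply both sides by -1: -4 < -6

Step 2 multiplies both sides by -1 but fails to reverse the inequality sign. When multiplying (or dividing) an inequality by a negative number, the direction must be reversed. Since 4 < 6, we should get -4 > -6, i.e., -4 > -6.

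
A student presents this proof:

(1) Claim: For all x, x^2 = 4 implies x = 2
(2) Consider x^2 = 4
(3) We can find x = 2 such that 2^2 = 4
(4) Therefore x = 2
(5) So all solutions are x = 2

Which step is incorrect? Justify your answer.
Step 4: Therefore x = 2

Step 4 incorrectly concludes that x = 2 is the only solution. The proof shows that x = 2 is A solution (existence), but does not show it is the ONLY solution (uniqueness). In fact, x = -2 is also a solution since (-2)^2 = 4. Finding one solution doesn't prove there are no others.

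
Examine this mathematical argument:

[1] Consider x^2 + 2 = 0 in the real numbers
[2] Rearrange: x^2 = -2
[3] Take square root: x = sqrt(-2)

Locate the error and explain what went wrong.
Step 3: Take square root: x = sqrt(-2)

Step 3 takes the square root of -2, which is negative. In the real number system, the square root of a negative number is undefined. The equation x^2 + 2 = 0 has no real solutions. Square roots of negative numbers only exist in the complex numbers.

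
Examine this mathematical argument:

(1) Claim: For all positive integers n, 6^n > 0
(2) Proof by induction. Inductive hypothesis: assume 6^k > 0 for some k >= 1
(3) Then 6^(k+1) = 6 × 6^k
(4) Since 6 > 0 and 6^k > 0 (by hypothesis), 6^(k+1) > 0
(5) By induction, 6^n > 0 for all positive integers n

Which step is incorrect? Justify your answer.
Step 5: By induction, 6^n > 0 for all positive integers n

Step 5 concludes the proof by induction, but no base case was ever established. A valid induction proof requires: (1) a base case proving 6^1 > 0, and (2) an inductive step showing IF 6^k > 0 THEN 6^(k+1) > 0. Steps 2-4 correctly establish the inductive step, but without the base case the conclusion in step 5 does not follow.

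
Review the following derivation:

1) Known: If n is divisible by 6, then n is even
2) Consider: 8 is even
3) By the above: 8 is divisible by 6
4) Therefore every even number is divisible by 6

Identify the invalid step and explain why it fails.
Step 3: By the above: 8 is divisible by 6

Step 3 commits the fallacy of affirming the consequent. The known fact 'divisible by 6 → even' does NOT imply 'even → divisible by 6'. That would be the converse, which is false. For example, 8 is even but 8 ÷ 6 = 1.33, which is not an integer.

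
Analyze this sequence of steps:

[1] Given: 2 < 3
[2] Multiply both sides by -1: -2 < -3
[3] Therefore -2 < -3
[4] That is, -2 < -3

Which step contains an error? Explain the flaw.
Step 2: Multiply both sides by -1: -2 < -3

Step 2 multiplies both sides by -1 but fails to reverse the inequality sign. When multiplying (or dividing) an inequality by a negative number, the direction must be reversed. Since 2 < 3, we should get -2 > -3, i.e., -2 > -3.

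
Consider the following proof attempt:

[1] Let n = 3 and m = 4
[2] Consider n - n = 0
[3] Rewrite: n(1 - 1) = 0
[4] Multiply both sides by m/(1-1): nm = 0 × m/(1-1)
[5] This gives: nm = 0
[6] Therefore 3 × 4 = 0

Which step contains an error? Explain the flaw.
Step 4: Multiply both sides by m/(1-1): nm = 0 × m/(1-1)

Step 4 multiplies both sides by m/(1-1). However, 1-1 = 0, so this is multiplication by m/0, which is undefined. We cannot multiply by an undefined expression.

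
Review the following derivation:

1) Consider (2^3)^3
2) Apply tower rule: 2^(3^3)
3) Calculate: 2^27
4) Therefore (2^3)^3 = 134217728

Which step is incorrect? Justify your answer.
Step 2: Apply tower rule: 2^(3^3)

Step 2 incorrectly states that (a^b)^c = a^(b^c). The correct rule is (a^b)^c = a^(b×c). The actual value is (2^3)^3 = 2^9 = 512, not 2^27 = 134217728.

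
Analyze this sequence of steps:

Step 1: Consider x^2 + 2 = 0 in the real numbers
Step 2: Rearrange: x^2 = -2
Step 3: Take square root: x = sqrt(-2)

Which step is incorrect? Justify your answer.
Step 3: Take square root: x = sqrt(-2)

Step 3 takes the square root of -2, which is negative. In the real number system, the square root of a negative number is undefined. The equation x^2 + 2 = 0 has no real solutions. Square roots of negative numbers only exist in the complex numbers.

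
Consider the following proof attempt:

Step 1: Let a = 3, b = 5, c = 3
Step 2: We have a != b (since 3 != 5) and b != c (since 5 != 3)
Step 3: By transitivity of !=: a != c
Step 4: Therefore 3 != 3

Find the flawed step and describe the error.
Step 3: By transitivity of !=: a != c

Step 3 incorrectly applies transitivity to the '!=' relation. Transitivity states: if a R b and b R c, then a R c. However, '!=' is not transitive. Counterexample: 3 != 5 and 5 != 3, but 3 = 3 (both equal 3). Transitivity holds for relations like <, <=, =, but not for !=.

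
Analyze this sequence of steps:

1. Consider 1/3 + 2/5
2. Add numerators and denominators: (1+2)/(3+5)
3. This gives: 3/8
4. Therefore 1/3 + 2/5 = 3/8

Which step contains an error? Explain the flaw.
Step 2: Add numerators and denominators: (1+2)/(3+5)

Step 2 incorrectly adds fractions by separately adding numerators and denominators. This is wrong. The correct method requires a common denominator: 1/3 + 2/5 = (1×5 + 2×3)/(3×5) = 11/15 = 11/15. The method used gives 3/8, which is different.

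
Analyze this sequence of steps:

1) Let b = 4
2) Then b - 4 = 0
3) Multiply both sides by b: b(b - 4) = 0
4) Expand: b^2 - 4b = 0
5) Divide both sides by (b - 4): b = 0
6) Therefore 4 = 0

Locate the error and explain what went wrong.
Step 5: Divide both sides by (b - 4): b = 0

Step 5 divides both sides by (b - 4). However, since b = 4, we have (b - 4) = 0. Division by zero is undefined, making this step invalid.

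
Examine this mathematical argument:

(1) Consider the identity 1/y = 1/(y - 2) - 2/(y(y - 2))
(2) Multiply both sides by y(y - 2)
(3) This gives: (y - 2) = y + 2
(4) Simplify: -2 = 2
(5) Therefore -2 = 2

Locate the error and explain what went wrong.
Step 3: This gives: (y - 2) = y + 2

Step 3 makes a sign error when clearing denominators. Multiplying -2/(y(y - 2)) by y(y - 2) gives -2, not +2. The correct result is (y - 2) = y - 2, which is trivially true, not (y - 2) = y + 2. (Step 1 is a valid identity: 1/(y - 2) - 2/(y(y - 2)) = (y - 2)/(y(y - 2)) = 1/y.)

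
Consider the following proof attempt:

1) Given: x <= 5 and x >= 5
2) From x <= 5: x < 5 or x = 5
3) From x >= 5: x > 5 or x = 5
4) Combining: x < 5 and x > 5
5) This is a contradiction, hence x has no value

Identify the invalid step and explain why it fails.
Step 4: Combining: x < 5 and x > 5

Step 4 incorrectly combines the conditions. From x <= 5 and x >= 5, the intersection is x = 5. The error treats the 'or' cases as 'and' requirements. The correct conclusion is that x = 5 is the unique solution, not that no solution exists.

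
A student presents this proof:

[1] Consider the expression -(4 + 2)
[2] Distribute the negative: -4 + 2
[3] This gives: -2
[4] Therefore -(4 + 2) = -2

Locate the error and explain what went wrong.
Step 2: Distribute the negative: -4 + 2

Step 2 incorrectly distributes the negative sign. The correct distribution is -(4 + 2) = -4 - 2 = -6. The negative must be applied to both terms, not just the first. The error treats -(4 + 2) as -4 + 2, which equals -2 instead of -6.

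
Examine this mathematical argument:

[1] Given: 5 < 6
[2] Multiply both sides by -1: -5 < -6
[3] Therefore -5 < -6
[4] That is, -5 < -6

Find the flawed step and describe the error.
Step 2: Multiply both sides by -1: -5 < -6

Step 2 multiplies both sides by -1 but fails to reverse the inequality sign. When multiplying (or dividing) an inequality by a negative number, the direction must be reversed. Since 5 < 6, we should get -5 > -6, i.e., -5 > -6.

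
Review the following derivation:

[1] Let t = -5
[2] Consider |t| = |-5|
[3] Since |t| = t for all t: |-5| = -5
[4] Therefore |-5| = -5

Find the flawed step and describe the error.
Step 3: Since |t| = t for all t: |-5| = -5

Step 3 incorrectly states that |t| = t for all t. The correct definition is |t| = t when t >= 0, and |t| = -t when t < 0. Since -5 < 0, we have |-5| = -(-5) = 5, not -5.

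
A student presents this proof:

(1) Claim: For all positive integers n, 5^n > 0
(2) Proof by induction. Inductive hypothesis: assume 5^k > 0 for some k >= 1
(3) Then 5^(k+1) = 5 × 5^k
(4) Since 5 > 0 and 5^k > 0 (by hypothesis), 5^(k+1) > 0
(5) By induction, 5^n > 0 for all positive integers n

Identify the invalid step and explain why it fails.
Step 5: By induction, 5^n > 0 for all positive integers n

Step 5 concludes the proof by induction, but no base case was ever established. A valid induction proof requires: (1) a base case proving 5^1 > 0, and (2) an inductive step showing IF 5^k > 0 THEN 5^(k+1) > 0. Steps 2-4 correctly establish the inductive step, but without the base case the conclusion in step 5 does not follow.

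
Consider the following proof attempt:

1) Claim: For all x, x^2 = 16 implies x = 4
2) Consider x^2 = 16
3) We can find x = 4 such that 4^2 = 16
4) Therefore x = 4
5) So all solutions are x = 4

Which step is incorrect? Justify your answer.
Step 4: Therefore x = 4

Step 4 incorrectly concludes that x = 4 is the only solution. The proof shows that x = 4 is A solution (existence), but does not show it is the ONLY solution (uniqueness). In fact, x = -4 is also a solution since (-4)^2 = 16. Finding one solution doesn't prove there are no others.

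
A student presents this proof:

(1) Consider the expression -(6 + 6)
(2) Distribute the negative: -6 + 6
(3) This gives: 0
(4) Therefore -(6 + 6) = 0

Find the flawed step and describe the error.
Step 2: Distribute the negative: -6 + 6

Step 2 incorrectly distributes the negative sign. The correct distribution is -(6 + 6) = -6 - 6 = -12. The negative must be applied to both terms, not just the first. The error treats -(6 + 6) as -6 + 6, which equals 0 instead of -12.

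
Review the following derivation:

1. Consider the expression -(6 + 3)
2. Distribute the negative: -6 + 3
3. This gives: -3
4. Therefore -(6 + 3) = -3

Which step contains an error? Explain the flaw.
Step 2: Distribute the negative: -6 + 3

Step 2 incorrectly distributes the negative sign. The correct distribution is -(6 + 3) = -6 - 3 = -9. The negative must be applied to both terms, not just the first. The error treats -(6 + 3) as -6 + 3, which equals -3 instead of -9.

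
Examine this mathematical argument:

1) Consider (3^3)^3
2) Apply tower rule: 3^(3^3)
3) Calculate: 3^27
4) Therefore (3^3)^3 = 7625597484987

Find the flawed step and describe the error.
Step 2: Apply tower rule: 3^(3^3)

Step 2 incorrectly states that (a^b)^c = a^(b^c). The correct rule is (a^b)^c = a^(b×c). The actual value is (3^3)^3 = 3^9 = 19683, not 3^27 = 7625597484987.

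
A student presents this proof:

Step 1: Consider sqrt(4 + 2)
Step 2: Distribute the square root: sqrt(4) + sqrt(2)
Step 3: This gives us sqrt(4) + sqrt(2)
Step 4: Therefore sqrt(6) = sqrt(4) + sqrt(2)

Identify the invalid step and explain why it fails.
Step 2: Distribute the square root: sqrt(4) + sqrt(2)

Step 2 incorrectly 'distributes' the square root over addition. The square root function does not distribute: sqrt(a + b) ≠ sqrt(a) + sqrt(b). In fact, sqrt(4 + 2) = sqrt(6) ≈ 2.4495, while sqrt(4) + sqrt(2) ≈ 3.4142.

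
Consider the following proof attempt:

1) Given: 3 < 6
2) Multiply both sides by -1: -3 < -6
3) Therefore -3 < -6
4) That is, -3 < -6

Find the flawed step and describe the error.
Step 2: Multiply both sides by -1: -3 < -6

Step 2 multiplies both sides by -1 but fails to reverse the inequality sign. When multiplying (or dividing) an inequality by a negative number, the direction must be reversed. Since 3 < 6, we should get -3 > -6, i.e., -3 > -6.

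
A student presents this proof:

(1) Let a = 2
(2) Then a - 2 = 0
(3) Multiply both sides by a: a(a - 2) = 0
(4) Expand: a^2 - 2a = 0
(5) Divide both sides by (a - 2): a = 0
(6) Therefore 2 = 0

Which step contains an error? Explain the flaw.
Step 5: Divide both sides by (a - 2): a = 0

Step 5 divides both sides by (a - 2). However, since a = 2, we have (a - 2) = 0. Division by zero is undefined, making this step invalid.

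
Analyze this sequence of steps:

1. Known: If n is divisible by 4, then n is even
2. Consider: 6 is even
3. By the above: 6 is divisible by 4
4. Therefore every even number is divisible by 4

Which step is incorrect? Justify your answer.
Step 3: By the above: 6 is divisible by 4

Step 3 commits the fallacy of affirming the consequent. The known fact 'divisible by 4 → even' does NOT imply 'even → divisible by 4'. That would be the converse, which is false. For example, 6 is even but 6 ÷ 4 = 1.50, which is not an integer.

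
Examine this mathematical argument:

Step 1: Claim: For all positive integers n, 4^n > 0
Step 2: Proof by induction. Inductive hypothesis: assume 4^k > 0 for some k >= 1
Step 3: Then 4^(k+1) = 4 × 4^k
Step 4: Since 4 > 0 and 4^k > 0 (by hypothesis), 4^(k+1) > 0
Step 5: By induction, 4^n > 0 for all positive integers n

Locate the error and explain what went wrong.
Step 5: By induction, 4^n > 0 for all positive integers n

Step 5 concludes the proof by induction, but no base case was ever established. A valid induction proof requires: (1) a base case proving 4^1 > 0, and (2) an inductive step showing IF 4^k > 0 THEN 4^(k+1) > 0. Steps 2-4 correctly establish the inductive step, but without the base case the conclusion in step 5 does not follow.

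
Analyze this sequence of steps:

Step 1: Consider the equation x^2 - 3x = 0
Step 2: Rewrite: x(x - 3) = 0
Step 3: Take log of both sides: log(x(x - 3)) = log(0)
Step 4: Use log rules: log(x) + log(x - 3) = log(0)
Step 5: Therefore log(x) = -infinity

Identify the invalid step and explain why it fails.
Step 3: Take log of both sides: log(x(x - 3)) = log(0)

Step 3 takes the logarithm of both sides, resulting in log(0) on the right side. The logarithm is only defined for positive numbers; log(0) is undefined (approaches negative infinity). This operation is invalid.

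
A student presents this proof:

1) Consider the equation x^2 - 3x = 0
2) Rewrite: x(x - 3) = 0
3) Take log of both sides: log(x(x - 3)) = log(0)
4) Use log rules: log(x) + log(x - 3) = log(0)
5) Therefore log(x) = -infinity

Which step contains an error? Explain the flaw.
Step 3: Take log of both sides: log(x(x - 3)) = log(0)

Step 3 takes the logarithm of both sides, resulting in log(0) on the right side. The logarithm is only defined for positive numbers; log(0) is undefined (approaches negative infinity). This operation is invalid.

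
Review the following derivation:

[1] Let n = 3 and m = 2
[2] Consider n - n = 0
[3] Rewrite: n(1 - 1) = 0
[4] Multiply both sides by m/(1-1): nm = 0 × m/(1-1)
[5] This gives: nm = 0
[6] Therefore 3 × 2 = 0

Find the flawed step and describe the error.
Step 4: Multiply both sides by m/(1-1): nm = 0 × m/(1-1)

Step 4 multiplies both sides by m/(1-1). However, 1-1 = 0, so this is multiplication by m/0, which is undefined. We cannot multiply by an undefined expression.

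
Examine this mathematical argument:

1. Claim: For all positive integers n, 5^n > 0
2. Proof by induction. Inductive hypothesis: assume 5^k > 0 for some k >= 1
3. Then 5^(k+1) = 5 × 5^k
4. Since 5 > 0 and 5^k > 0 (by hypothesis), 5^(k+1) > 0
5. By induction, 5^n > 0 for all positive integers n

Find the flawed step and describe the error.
Step 5: By induction, 5^n > 0 for all positive integers n

Step 5 concludes the proof by induction, but no base case was ever established. A valid induction proof requires: (1) a base case proving 5^1 > 0, and (2) an inductive step showing IF 5^k > 0 THEN 5^(k+1) > 0. Steps 2-4 correctly establish the inductive step, but without the base case the conclusion in step 5 does not follow.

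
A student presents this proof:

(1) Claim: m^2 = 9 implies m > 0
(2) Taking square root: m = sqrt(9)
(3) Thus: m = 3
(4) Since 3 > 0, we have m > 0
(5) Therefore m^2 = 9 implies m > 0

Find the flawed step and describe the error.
Step 2: Taking square root: m = sqrt(9)

Step 2 takes the square root and assumes the positive root only. The equation m^2 = 9 actually has two solutions: m = 3 and m = -3. The proof silently assumes m > 0 without justification, then uses this assumption to conclude m > 0, which is circular. The counterexample m = -3 shows the claim is false.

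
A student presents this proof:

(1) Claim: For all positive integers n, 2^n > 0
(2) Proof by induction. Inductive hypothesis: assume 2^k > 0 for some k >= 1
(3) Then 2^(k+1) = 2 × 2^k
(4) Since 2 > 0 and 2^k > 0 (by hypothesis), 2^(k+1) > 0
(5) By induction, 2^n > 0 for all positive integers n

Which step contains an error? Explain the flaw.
Step 5: By induction, 2^n > 0 for all positive integers n

Step 5 concludes the proof by induction, but no base case was ever established. A valid induction proof requires: (1) a base case proving 2^1 > 0, and (2) an inductive step showing IF 2^k > 0 THEN 2^(k+1) > 0. Steps 2-4 correctly establish the inductive step, but without the base case the conclusion in step 5 does not follow.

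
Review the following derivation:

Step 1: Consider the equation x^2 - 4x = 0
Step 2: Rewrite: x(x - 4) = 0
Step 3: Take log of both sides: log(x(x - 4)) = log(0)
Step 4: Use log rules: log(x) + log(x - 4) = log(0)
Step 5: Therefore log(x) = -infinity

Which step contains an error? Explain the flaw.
Step 3: Take log of both sides: log(x(x - 4)) = log(0)

Step 3 takes the logarithm of both sides, resulting in log(0) on the right side. The logarithm is only defined for positive numbers; log(0) is undefined (approaches negative infinity). This operation is invalid.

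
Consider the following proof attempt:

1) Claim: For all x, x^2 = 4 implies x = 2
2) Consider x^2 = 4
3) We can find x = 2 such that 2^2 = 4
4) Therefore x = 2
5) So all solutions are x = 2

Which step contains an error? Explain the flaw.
Step 4: Therefore x = 2

Step 4 incorrectly concludes that x = 2 is the only solution. The proof shows that x = 2 is A solution (existence), but does not show it is the ONLY solution (uniqueness). In fact, x = -2 is also a solution since (-2)^2 = 4. Finding one solution doesn't prove there are no others.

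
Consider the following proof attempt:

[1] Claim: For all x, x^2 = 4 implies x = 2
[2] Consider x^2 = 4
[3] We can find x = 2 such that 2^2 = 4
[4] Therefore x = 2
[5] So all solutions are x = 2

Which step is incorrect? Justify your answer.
Step 4: Therefore x = 2

Step 4 incorrectly concludes that x = 2 is the only solution. The proof shows that x = 2 is A solution (existence), but does not show it is the ONLY solution (uniqueness). In fact, x = -2 is also a solution since (-2)^2 = 4. Finding one solution doesn't prove there are no others.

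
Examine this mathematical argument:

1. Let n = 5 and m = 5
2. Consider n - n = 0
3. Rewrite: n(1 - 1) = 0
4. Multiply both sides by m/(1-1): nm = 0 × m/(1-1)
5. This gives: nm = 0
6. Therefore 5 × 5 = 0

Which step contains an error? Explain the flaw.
Step 4: Multiply both sides by m/(1-1): nm = 0 × m/(1-1)

Step 4 multiplies both sides by m/(1-1). However, 1-1 = 0, so this is multiplication by m/0, which is undefined. We cannot multiply by an undefined expression.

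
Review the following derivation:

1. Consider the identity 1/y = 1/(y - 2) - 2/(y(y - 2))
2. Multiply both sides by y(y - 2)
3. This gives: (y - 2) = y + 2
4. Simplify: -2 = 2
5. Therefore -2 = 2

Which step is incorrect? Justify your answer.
Step 3: This gives: (y - 2) = y + 2

Step 3 makes a sign error when clearing denominators. Multiplying -2/(y(y - 2)) by y(y - 2) gives -2, not +2. The correct result is (y - 2) = y - 2, which is trivially true, not (y - 2) = y + 2. (Step 1 is a valid identity: 1/(y - 2) - 2/(y(y - 2)) = (y - 2)/(y(y - 2)) = 1/y.)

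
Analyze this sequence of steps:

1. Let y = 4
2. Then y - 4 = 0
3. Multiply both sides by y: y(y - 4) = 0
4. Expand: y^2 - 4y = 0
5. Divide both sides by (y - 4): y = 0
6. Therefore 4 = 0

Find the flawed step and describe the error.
Step 5: Divide both sides by (y - 4): y = 0

Step 5 divides both sides by (y - 4). However, since y = 4, we have (y - 4) = 0. Division by zero is undefined, making this step invalid.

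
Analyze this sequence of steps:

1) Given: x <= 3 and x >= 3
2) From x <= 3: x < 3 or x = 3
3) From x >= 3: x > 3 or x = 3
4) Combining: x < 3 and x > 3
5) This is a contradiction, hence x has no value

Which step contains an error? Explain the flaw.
Step 4: Combining: x < 3 and x > 3

Step 4 incorrectly combines the conditions. From x <= 3 and x >= 3, the intersection is x = 3. The error treats the 'or' cases as 'and' requirements. The correct conclusion is that x = 3 is the unique solution, not that no solution exists.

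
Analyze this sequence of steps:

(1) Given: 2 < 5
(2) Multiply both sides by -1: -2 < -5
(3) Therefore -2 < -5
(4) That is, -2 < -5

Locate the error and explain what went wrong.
Step 2: Multiply both sides by -1: -2 < -5

Step 2 multiplies both sides by -1 but fails to reverse the inequality sign. When multiplying (or dividing) an inequality by a negative number, the direction must be reversed. Since 2 < 5, we should get -2 > -5, i.e., -2 > -5.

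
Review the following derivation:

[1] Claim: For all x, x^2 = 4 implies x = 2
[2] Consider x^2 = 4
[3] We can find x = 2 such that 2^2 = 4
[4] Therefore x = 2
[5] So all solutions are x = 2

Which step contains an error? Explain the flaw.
Step 4: Therefore x = 2

Step 4 incorrectly concludes that x = 2 is the only solution. The proof shows that x = 2 is A solution (existence), but does not show it is the ONLY solution (uniqueness). In fact, x = -2 is also a solution since (-2)^2 = 4. Finding one solution doesn't prove there are no others.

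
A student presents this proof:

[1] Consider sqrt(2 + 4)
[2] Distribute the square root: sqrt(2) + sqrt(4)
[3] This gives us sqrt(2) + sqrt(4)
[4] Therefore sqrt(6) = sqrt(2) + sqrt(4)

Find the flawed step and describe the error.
Step 2: Distribute the square root: sqrt(2) + sqrt(4)

Step 2 incorrectly 'distributes' the square root over addition. The square root function does not distribute: sqrt(a + b) ≠ sqrt(a) + sqrt(b). In fact, sqrt(2 + 4) = sqrt(6) ≈ 2.4495, while sqrt(2) + sqrt(4) ≈ 3.4142.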